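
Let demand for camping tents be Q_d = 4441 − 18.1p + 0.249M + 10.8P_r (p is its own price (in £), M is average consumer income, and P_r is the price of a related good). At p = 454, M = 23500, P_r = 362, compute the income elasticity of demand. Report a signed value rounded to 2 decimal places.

At the given values, Q_d = 4441 − 18.1(454) + 0.249(23500) + 10.8(362) = 5984.7.
∂Q_d/∂M = 0.249.
E = (0.249) × (23500/5984.7) = 0.9777…

0.98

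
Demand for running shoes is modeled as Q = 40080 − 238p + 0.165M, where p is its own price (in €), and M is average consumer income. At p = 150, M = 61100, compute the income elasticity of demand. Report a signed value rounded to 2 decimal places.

0.70

At the given values, Q = 40080 − 238(150) + 0.165(61100) = 14461.5.
∂Q/∂M = 0.165.
E = (0.165) × (61100/14461.5) = 0.6971…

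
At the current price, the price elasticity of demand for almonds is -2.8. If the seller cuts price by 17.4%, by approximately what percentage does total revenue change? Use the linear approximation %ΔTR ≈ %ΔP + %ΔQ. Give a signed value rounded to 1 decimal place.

+31.3%

%ΔQ ≈ Ed × %ΔP = (-2.8) × (-17.4%) = +48.7200%
%ΔTR ≈ %ΔP + %ΔQ = (-17.4%) + (+48.7200%) = +31.3200%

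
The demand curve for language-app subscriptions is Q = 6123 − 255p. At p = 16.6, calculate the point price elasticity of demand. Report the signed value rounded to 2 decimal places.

dQ/dp = −255. At p = 16.6, Q = 6123 − 255(16.6) = 1890.
Ed = (dQ/dp)·(p/Q) = −255 × (16.6/1890) = -2.2396…

-2.24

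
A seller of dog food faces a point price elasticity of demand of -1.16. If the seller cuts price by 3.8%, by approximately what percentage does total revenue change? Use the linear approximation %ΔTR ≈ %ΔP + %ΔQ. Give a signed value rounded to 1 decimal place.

+0.6%

%ΔQ ≈ Ed × %ΔP = (-1.16) × (-3.8%) = +4.4080%
%ΔTR ≈ %ΔP + %ΔQ = (-3.8%) + (+4.4080%) = +0.6080%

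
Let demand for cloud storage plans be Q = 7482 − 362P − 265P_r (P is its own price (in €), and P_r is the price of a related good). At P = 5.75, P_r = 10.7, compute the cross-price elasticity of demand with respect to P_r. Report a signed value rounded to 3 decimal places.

At the given values, Q = 7482 − 362(5.75) − 265(10.7) = 2565.
∂Q/∂P_r = -265.
E = (-265) × (10.7/2565) = -1.10545…

-1.105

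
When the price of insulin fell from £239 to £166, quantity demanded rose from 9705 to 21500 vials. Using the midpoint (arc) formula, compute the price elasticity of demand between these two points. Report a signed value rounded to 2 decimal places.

-2.10

%ΔQ = (21500 − 9705) / [(9705 + 21500)/2] = 11795/15602.5 = 0.755968…
%ΔP = (166 − 239) / [(239 + 166)/2] = -73/202.5 = -0.360493…
Arc Ed = %ΔQ / %ΔP = (11795/15602.5) / (-73/202.5) = -2.0970…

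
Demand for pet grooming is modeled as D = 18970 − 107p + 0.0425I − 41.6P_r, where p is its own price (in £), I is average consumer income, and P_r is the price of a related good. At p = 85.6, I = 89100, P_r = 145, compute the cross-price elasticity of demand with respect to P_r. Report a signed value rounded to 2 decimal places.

At the given values, D = 18970 − 107(85.6) + 0.0425(89100) − 41.6(145) = 7565.55.
∂D/∂P_r = -41.6.
E = (-41.6) × (145/7565.55) = -0.7972…

-0.80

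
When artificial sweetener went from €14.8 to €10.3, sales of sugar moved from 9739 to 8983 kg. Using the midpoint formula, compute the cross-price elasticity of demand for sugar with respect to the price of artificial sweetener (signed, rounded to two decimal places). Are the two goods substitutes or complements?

%ΔQ_{sugar} = (8983 − 9739)/avg = -756/9361 = -0.080760…
%ΔP_{artificial sweetener} = (10.3 − 14.8)/avg = -4.5/12.55 = -0.358565…
E_cross = (-756/9361) / (-4.5/12.55) = 0.2252…
E_cross > 0 ⇒ the goods are substitutes.

0.23; substitutes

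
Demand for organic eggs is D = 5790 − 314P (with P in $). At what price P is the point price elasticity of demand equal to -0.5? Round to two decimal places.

6.15

Ed = −314P/(5790 − 314P). Set this equal to -0.5:
314P = 0.5·(5790 − 314P) ⇒ 314P(1 + 0.5) = 0.5·5790
P = 0.5·5790 / (314·1.5) = 6.1464…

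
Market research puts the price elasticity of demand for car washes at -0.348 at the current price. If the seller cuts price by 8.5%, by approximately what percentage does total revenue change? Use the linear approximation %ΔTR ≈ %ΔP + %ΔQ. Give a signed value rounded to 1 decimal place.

-5.5%

%ΔQ ≈ Ed × %ΔP = (-0.348) × (-8.5%) = +2.9580%
%ΔTR ≈ %ΔP + %ΔQ = (-8.5%) + (+2.9580%) = -5.5420%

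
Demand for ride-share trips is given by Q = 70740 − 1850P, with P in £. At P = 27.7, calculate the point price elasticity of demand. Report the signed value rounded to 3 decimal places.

dQ/dP = −1850. At P = 27.7, Q = 70740 − 1850(27.7) = 19495.
Ed = (dQ/dP)·(P/Q) = −1850 × (27.7/19495) = -2.62862…

-2.629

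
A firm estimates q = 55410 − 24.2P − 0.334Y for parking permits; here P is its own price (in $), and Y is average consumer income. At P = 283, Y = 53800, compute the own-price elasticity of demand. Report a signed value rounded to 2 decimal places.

-0.22

At the given values, q = 55410 − 24.2(283) − 0.334(53800) = 30592.2.
∂q/∂P = −24.2.
E = (-24.2) × (283/30592.2) = -0.2238…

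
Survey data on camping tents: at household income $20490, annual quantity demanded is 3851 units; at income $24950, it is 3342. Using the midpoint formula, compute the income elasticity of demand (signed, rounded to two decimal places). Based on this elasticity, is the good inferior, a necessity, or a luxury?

-0.72; inferior

%ΔQ = (3342 − 3851)/[( 3851 + 3342)/2] = -509/3596.5 = -0.141526…
%ΔIncome = (24950 − 20490)/[( 20490 + 24950)/2] = 4460/22720 = 0.196302…
E_income = (-509/3596.5) / (4460/22720) = -0.7209…
E_income < 0 ⇒ inferior good.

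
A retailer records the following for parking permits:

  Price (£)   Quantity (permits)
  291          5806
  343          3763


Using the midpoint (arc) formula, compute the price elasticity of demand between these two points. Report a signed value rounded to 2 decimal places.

%ΔQ = (3763 − 5806) / [(5806 + 3763)/2] = -2043/4784.5 = -0.427003…
%ΔP = (343 − 291) / [(291 + 343)/2] = 52/317 = 0.164037…
Arc Ed = %ΔQ / %ΔP = (-2043/4784.5) / (52/317) = -2.6030…

-2.60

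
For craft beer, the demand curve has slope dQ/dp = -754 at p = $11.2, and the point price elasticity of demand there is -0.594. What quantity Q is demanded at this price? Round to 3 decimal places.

14216.835

Ed = (dQ/dp)·(p/Q) ⇒ Q = (dQ/dp)·p/Ed = (-754)·11.2/(-0.594) = 14216.83501…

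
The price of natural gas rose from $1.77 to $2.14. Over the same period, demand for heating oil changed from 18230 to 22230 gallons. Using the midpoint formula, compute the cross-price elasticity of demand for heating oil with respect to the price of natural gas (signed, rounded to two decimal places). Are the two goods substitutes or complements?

1.04; substitutes

%ΔQ_{heating oil} = (22230 − 18230)/avg = 4000/20230 = 0.197726…
%ΔP_{natural gas} = (2.14 − 1.77)/avg = 0.37/1.955 = 0.189258…
E_cross = (4000/20230) / (0.37/1.955) = 1.0447…
E_cross > 0 ⇒ the goods are substitutes.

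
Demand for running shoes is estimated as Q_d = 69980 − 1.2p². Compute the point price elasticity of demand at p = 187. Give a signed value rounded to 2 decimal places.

-3.00

dQ_d/dp = −2·1.2·p = -448.8. At p = 187, Q_d = 28017.2.
Ed = (dQ_d/dp)·(p/Q_d) = (-448.8) × (187/28017.2) = -2.9955…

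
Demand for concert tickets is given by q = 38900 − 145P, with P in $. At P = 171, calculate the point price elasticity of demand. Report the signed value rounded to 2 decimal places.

-1.76

dq/dP = −145. At P = 171, q = 38900 − 145(171) = 14105.
Ed = (dq/dP)·(P/q) = −145 × (171/14105) = -1.7578…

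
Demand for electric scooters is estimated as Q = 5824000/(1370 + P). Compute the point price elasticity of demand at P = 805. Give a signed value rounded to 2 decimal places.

-0.37

dQ/dP = −5824000/(1370 + P)² = -1.23113. At P = 805, Q = 2677.7.
Ed = (dQ/dP)·(P/Q) = (-1.23113) × (805/2677.7) = -0.3701…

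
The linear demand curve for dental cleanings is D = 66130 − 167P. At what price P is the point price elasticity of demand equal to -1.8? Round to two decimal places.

254.56

Ed = −167P/(66130 − 167P). Set this equal to -1.8:
167P = 1.8·(66130 − 167P) ⇒ 167P(1 + 1.8) = 1.8·66130
P = 1.8·66130 / (167·2.8) = 254.5637…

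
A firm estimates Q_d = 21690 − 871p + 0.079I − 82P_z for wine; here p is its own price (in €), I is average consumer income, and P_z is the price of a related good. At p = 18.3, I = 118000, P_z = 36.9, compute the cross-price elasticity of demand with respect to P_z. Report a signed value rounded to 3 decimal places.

-0.251

At the given values, Q_d = 21690 − 871(18.3) + 0.079(118000) − 82(36.9) = 12046.9.
∂Q_d/∂P_z = -82.
E = (-82) × (36.9/12046.9) = -0.25116…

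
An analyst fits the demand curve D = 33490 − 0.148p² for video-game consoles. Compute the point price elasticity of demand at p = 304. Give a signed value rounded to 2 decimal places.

dD/dp = −2·0.148·p = -89.984. At p = 304, D = 19812.432.
Ed = (dD/dp)·(p/D) = (-89.984) × (304/19812.432) = -1.3807…

-1.38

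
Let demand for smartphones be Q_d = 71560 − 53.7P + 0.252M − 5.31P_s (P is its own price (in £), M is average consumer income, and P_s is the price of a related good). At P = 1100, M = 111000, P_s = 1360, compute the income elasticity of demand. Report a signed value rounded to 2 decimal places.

0.84

At the given values, Q_d = 71560 − 53.7(1100) + 0.252(111000) − 5.31(1360) = 33240.4.
∂Q_d/∂M = 0.252.
E = (0.252) × (111000/33240.4) = 0.8415…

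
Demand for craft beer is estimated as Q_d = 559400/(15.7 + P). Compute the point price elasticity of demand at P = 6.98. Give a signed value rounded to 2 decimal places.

-0.31

dQ_d/dP = −559400/(15.7 + P)² = -1087.52. At P = 6.98, Q_d = 24664.9.
Ed = (dQ_d/dP)·(P/Q_d) = (-1087.52) × (6.98/24664.9) = -0.3077…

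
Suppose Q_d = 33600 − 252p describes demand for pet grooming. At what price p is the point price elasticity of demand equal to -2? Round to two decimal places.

88.89

Ed = −252p/(33600 − 252p). Set this equal to -2:
252p = 2·(33600 − 252p) ⇒ 252p(1 + 2) = 2·33600
p = 2·33600 / (252·3) = 88.8888…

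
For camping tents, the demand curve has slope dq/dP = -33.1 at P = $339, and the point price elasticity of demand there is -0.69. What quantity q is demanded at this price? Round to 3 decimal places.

Ed = (dq/dP)·(P/q) ⇒ q = (dq/dP)·P/Ed = (-33.1)·339/(-0.69) = 16262.17391…

16262.174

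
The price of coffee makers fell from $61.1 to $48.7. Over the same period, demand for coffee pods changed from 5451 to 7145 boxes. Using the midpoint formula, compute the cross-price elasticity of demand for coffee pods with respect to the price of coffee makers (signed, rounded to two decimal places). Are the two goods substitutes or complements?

%ΔQ_{coffee pods} = (7145 − 5451)/avg = 1694/6298 = 0.268974…
%ΔP_{coffee makers} = (48.7 − 61.1)/avg = -12.4/54.9 = -0.225865…
E_cross = (1694/6298) / (-12.4/54.9) = -1.1908…
E_cross < 0 ⇒ the goods are complements.

-1.19; complements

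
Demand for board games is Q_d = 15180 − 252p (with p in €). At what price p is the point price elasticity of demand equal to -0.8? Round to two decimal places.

Ed = −252p/(15180 − 252p). Set this equal to -0.8:
252p = 0.8·(15180 − 252p) ⇒ 252p(1 + 0.8) = 0.8·15180
p = 0.8·15180 / (252·1.8) = 26.7724…

26.77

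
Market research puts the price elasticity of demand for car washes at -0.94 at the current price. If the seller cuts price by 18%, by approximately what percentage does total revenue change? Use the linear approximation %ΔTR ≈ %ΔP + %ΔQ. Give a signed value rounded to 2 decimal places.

-1.08%

%ΔQ ≈ Ed × %ΔP = (-0.94) × (-18%) = +16.9200%
%ΔTR ≈ %ΔP + %ΔQ = (-18%) + (+16.9200%) = -1.0800%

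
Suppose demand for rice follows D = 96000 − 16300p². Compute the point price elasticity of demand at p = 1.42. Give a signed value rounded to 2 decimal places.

-1.04

dD/dp = −2·16300·p = -46292. At p = 1.42, D = 63132.68.
Ed = (dD/dp)·(p/D) = (-46292) × (1.42/63132.68) = -1.0412…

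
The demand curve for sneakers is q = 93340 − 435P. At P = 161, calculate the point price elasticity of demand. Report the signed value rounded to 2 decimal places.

-3.01

dq/dP = −435. At P = 161, q = 93340 − 435(161) = 23305.
Ed = (dq/dP)·(P/q) = −435 × (161/23305) = -3.0051…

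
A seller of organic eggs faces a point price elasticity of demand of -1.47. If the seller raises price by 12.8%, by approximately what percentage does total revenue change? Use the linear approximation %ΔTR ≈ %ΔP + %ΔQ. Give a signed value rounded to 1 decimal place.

-6.0%

%ΔQ ≈ Ed × %ΔP = (-1.47) × (+12.8%) = -18.8160%
%ΔTR ≈ %ΔP + %ΔQ = (+12.8%) + (-18.8160%) = -6.0160%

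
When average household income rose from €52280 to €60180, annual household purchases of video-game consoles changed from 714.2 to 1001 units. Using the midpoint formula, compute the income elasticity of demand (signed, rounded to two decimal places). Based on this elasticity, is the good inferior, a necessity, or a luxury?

%ΔQ = (1001 − 714.2)/[( 714.2 + 1001)/2] = 286.8/857.6 = 0.334421…
%ΔIncome = (60180 − 52280)/[( 52280 + 60180)/2] = 7900/56230 = 0.140494…
E_income = (286.8/857.6) / (7900/56230) = 2.3803…
E_income > 1 ⇒ normal good, luxury.

2.38; luxury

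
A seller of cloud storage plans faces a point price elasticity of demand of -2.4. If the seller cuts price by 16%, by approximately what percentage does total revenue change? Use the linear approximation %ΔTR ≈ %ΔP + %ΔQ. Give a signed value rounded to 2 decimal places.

+22.40%

%ΔQ ≈ Ed × %ΔP = (-2.4) × (-16%) = +38.4000%
%ΔTR ≈ %ΔP + %ΔQ = (-16%) + (+38.4000%) = +22.4000%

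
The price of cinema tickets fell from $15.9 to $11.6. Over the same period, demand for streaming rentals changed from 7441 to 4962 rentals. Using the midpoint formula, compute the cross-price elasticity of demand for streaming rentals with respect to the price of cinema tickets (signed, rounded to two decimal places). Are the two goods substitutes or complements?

%ΔQ_{streaming rentals} = (4962 − 7441)/avg = -2479/6201.5 = -0.399741…
%ΔP_{cinema tickets} = (11.6 − 15.9)/avg = -4.3/13.75 = -0.312727…
E_cross = (-2479/6201.5) / (-4.3/13.75) = 1.2782…
E_cross > 0 ⇒ the goods are substitutes.

1.28; substitutes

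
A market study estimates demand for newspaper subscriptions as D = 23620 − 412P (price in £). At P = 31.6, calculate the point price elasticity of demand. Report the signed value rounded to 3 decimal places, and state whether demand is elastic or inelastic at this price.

-1.228; elastic

dD/dP = −412. At P = 31.6, D = 23620 − 412(31.6) = 10600.8.
Ed = (dD/dP)·(P/D) = −412 × (31.6/10600.8) = -1.22813…
|Ed| = 1.228 > 1, so demand is elastic.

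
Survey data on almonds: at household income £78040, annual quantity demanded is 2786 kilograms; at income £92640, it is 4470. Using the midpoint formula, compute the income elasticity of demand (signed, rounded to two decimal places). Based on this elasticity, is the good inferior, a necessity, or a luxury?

%ΔQ = (4470 − 2786)/[( 2786 + 4470)/2] = 1684/3628 = 0.464167…
%ΔIncome = (92640 − 78040)/[( 78040 + 92640)/2] = 14600/85340 = 0.171080…
E_income = (1684/3628) / (14600/85340) = 2.7131…
E_income > 1 ⇒ normal good, luxury.

2.71; luxury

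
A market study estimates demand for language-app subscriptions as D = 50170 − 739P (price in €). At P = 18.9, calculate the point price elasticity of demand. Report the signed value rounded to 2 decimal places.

dD/dP = −739. At P = 18.9, D = 50170 − 739(18.9) = 36202.9.
Ed = (dD/dP)·(P/D) = −739 × (18.9/36202.9) = -0.3858…

-0.39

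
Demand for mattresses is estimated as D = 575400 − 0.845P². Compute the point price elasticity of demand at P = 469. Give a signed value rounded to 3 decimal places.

-0.954

dD/dP = −2·0.845·P = -792.61. At P = 469, D = 389532.955.
Ed = (dD/dP)·(P/D) = (-792.61) × (469/389532.955) = -0.95430…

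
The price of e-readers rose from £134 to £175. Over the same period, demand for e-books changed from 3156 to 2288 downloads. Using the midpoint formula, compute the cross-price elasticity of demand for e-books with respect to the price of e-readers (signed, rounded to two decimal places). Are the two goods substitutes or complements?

-1.20; complements

%ΔQ_{e-books} = (2288 − 3156)/avg = -868/2722 = -0.318883…
%ΔP_{e-readers} = (175 − 134)/avg = 41/154.5 = 0.265372…
E_cross = (-868/2722) / (41/154.5) = -1.2016…
E_cross < 0 ⇒ the goods are complements.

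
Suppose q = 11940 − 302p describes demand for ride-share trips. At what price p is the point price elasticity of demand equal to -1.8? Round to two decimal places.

Ed = −302p/(11940 − 302p). Set this equal to -1.8:
302p = 1.8·(11940 − 302p) ⇒ 302p(1 + 1.8) = 1.8·11940
p = 1.8·11940 / (302·2.8) = 25.4162…

25.42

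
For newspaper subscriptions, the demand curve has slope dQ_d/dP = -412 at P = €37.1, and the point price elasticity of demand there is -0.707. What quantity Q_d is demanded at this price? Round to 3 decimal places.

Ed = (dQ_d/dP)·(P/Q_d) ⇒ Q_d = (dQ_d/dP)·P/Ed = (-412)·37.1/(-0.707) = 21619.80198…

21619.802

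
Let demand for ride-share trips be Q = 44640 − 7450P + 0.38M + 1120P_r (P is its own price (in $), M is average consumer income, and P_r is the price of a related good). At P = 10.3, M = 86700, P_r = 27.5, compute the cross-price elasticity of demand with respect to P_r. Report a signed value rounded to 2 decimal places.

0.97

At the given values, Q = 44640 − 7450(10.3) + 0.38(86700) + 1120(27.5) = 31651.
∂Q/∂P_r = 1120.
E = (1120) × (27.5/31651) = 0.9731…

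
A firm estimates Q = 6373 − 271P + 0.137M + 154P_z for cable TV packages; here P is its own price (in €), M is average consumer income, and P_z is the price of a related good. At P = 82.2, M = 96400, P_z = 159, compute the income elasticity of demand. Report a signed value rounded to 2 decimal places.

0.61

At the given values, Q = 6373 − 271(82.2) + 0.137(96400) + 154(159) = 21789.6.
∂Q/∂M = 0.137.
E = (0.137) × (96400/21789.6) = 0.6061…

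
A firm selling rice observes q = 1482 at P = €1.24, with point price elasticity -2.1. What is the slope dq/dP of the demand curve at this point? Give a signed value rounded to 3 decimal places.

Ed = (dq/dP)·(P/q) ⇒ dq/dP = Ed·q/P = (-2.1)·1482/1.24 = -2509.83870…

-2509.839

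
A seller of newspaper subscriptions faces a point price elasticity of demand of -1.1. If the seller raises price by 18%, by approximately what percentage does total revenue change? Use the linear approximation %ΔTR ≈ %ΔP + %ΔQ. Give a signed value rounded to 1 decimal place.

-1.8%

%ΔQ ≈ Ed × %ΔP = (-1.1) × (+18%) = -19.8000%
%ΔTR ≈ %ΔP + %ΔQ = (+18%) + (-19.8000%) = -1.8000%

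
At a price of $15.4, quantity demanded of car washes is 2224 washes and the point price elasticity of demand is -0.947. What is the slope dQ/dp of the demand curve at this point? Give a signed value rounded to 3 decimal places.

-136.762

Ed = (dQ/dp)·(p/Q) ⇒ dQ/dp = Ed·Q/p = (-0.947)·2224/15.4 = -136.76155…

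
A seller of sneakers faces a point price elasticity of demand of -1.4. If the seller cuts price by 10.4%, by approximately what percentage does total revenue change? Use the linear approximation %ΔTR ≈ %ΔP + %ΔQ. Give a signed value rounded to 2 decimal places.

%ΔQ ≈ Ed × %ΔP = (-1.4) × (-10.4%) = +14.5600%
%ΔTR ≈ %ΔP + %ΔQ = (-10.4%) + (+14.5600%) = +4.1600%

+4.16%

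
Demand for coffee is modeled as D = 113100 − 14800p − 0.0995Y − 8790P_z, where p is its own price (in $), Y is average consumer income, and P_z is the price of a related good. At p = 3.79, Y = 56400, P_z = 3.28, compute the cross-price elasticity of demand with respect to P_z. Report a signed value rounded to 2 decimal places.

At the given values, D = 113100 − 14800(3.79) − 0.0995(56400) − 8790(3.28) = 22565.
∂D/∂P_z = -8790.
E = (-8790) × (3.28/22565) = -1.2776…

-1.28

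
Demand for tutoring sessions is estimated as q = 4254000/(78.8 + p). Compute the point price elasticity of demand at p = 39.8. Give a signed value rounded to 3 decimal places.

dq/dp = −4254000/(78.8 + p)² = -302.432. At p = 39.8, q = 35868.5.
Ed = (dq/dp)·(p/q) = (-302.432) × (39.8/35868.5) = -0.33558…

-0.336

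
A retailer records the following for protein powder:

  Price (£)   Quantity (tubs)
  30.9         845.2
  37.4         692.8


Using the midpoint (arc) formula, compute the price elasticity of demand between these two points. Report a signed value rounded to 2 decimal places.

%ΔQ = (692.8 − 845.2) / [(845.2 + 692.8)/2] = -152.4/769 = -0.198179…
%ΔP = (37.4 − 30.9) / [(30.9 + 37.4)/2] = 6.5/34.15 = 0.190336…
Arc Ed = %ΔQ / %ΔP = (-152.4/769) / (6.5/34.15) = -1.0412…

-1.04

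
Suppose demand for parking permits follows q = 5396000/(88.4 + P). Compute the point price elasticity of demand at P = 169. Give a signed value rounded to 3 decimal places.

dq/dP = −5396000/(88.4 + P)² = -81.4432. At P = 169, q = 20963.5.
Ed = (dq/dP)·(P/q) = (-81.4432) × (169/20963.5) = -0.65656…

-0.657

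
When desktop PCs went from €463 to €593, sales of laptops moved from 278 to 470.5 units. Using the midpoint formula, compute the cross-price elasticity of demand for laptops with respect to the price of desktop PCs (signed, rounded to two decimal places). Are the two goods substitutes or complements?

2.09; substitutes

%ΔQ_{laptops} = (470.5 − 278)/avg = 192.5/374.25 = 0.514362…
%ΔP_{desktop PCs} = (593 − 463)/avg = 130/528 = 0.246212…
E_cross = (192.5/374.25) / (130/528) = 2.0891…
E_cross > 0 ⇒ the goods are substitutes.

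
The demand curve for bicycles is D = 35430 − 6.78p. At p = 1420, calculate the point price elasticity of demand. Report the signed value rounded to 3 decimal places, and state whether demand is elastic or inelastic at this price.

dD/dp = −6.78. At p = 1420, D = 35430 − 6.78(1420) = 25802.4.
Ed = (dD/dp)·(p/D) = −6.78 × (1420/25802.4) = -0.37312…
|Ed| = 0.373 < 1, so demand is inelastic.

-0.373; inelastic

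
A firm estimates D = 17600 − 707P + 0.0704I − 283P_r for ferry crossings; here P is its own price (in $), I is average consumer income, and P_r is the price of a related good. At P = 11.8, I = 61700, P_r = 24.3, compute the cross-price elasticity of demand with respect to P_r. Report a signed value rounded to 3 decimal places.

At the given values, D = 17600 − 707(11.8) + 0.0704(61700) − 283(24.3) = 6724.18.
∂D/∂P_r = -283.
E = (-283) × (24.3/6724.18) = -1.02271…

-1.023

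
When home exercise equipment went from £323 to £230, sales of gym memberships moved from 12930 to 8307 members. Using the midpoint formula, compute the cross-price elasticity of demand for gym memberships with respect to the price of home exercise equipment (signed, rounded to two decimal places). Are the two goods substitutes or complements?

%ΔQ_{gym memberships} = (8307 − 12930)/avg = -4623/10618.5 = -0.435372…
%ΔP_{home exercise equipment} = (230 − 323)/avg = -93/276.5 = -0.336347…
E_cross = (-4623/10618.5) / (-93/276.5) = 1.2944…
E_cross > 0 ⇒ the goods are substitutes.

1.29; substitutes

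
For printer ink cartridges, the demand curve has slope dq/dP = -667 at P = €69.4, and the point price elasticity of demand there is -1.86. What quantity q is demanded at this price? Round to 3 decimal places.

24886.989

Ed = (dq/dP)·(P/q) ⇒ q = (dq/dP)·P/Ed = (-667)·69.4/(-1.86) = 24886.98924…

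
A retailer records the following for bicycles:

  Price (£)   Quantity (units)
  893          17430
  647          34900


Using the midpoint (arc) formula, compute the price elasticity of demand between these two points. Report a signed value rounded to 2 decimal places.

-2.09

%ΔQ = (34900 − 17430) / [(17430 + 34900)/2] = 17470/26165 = 0.667685…
%ΔP = (647 − 893) / [(893 + 647)/2] = -246/770 = -0.319480…
Arc Ed = %ΔQ / %ΔP = (17470/26165) / (-246/770) = -2.0899…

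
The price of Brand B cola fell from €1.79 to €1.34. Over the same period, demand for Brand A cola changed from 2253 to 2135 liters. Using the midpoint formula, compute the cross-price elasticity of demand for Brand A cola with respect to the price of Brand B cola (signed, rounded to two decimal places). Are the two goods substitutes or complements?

%ΔQ_{Brand A cola} = (2135 − 2253)/avg = -118/2194 = -0.053783…
%ΔP_{Brand B cola} = (1.34 − 1.79)/avg = -0.45/1.565 = -0.287539…
E_cross = (-118/2194) / (-0.45/1.565) = 0.1870…
E_cross > 0 ⇒ the goods are substitutes.

0.19; substitutes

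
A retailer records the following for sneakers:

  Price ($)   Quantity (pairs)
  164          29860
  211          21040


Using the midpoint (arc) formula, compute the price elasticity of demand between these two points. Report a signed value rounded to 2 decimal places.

-1.38

%ΔQ = (21040 − 29860) / [(29860 + 21040)/2] = -8820/25450 = -0.346561…
%ΔP = (211 − 164) / [(164 + 211)/2] = 47/187.5 = 0.250666…
Arc Ed = %ΔQ / %ΔP = (-8820/25450) / (47/187.5) = -1.3825…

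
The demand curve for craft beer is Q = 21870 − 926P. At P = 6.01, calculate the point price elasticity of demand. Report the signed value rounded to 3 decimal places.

-0.341

dQ/dP = −926. At P = 6.01, Q = 21870 − 926(6.01) = 16304.74.
Ed = (dQ/dP)·(P/Q) = −926 × (6.01/16304.74) = -0.34132…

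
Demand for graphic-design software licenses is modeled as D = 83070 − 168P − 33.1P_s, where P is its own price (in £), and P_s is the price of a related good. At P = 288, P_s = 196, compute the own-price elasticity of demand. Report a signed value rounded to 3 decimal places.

-1.716

At the given values, D = 83070 − 168(288) − 33.1(196) = 28198.4.
∂D/∂P = −168.
E = (-168) × (288/28198.4) = -1.71584…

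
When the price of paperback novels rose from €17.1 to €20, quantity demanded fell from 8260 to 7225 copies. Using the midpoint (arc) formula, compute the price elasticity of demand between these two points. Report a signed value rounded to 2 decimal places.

-0.86

%ΔQ = (7225 − 8260) / [(8260 + 7225)/2] = -1035/7742.5 = -0.133677…
%ΔP = (20 − 17.1) / [(17.1 + 20)/2] = 2.9/18.55 = 0.156334…
Arc Ed = %ΔQ / %ΔP = (-1035/7742.5) / (2.9/18.55) = -0.8550…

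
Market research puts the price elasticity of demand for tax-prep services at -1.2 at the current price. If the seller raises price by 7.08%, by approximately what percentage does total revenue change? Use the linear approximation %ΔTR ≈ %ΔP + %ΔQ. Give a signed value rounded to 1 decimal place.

%ΔQ ≈ Ed × %ΔP = (-1.2) × (+7.08%) = -8.4960%
%ΔTR ≈ %ΔP + %ΔQ = (+7.08%) + (-8.4960%) = -1.4160%

-1.4%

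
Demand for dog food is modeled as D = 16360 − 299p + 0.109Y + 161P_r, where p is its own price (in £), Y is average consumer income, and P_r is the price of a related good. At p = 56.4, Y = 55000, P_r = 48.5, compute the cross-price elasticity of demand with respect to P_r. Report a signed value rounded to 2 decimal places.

At the given values, D = 16360 − 299(56.4) + 0.109(55000) + 161(48.5) = 13299.9.
∂D/∂P_r = 161.
E = (161) × (48.5/13299.9) = 0.5871…

0.59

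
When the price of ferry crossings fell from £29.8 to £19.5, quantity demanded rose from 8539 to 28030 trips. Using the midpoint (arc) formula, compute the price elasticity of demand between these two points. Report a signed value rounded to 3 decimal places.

-2.551

%ΔQ = (28030 − 8539) / [(8539 + 28030)/2] = 19491/18284.5 = 1.065984…
%ΔP = (19.5 − 29.8) / [(29.8 + 19.5)/2] = -10.3/24.65 = -0.417849…
Arc Ed = %ΔQ / %ΔP = (19491/18284.5) / (-10.3/24.65) = -2.55111…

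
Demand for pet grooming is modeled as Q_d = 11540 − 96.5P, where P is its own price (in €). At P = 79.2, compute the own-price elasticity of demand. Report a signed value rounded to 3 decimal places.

-1.961

At the given values, Q_d = 11540 − 96.5(79.2) = 3897.2.
∂Q_d/∂P = −96.5.
E = (-96.5) × (79.2/3897.2) = -1.96110…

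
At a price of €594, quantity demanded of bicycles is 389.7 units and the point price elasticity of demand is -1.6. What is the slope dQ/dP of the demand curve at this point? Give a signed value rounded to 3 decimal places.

-1.050

Ed = (dQ/dP)·(P/Q) ⇒ dQ/dP = Ed·Q/P = (-1.6)·389.7/594 = -1.04969…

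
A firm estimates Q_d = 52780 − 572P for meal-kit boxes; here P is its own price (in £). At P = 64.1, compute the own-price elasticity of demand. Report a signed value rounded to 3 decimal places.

-2.275

At the given values, Q_d = 52780 − 572(64.1) = 16114.8.
∂Q_d/∂P = −572.
E = (-572) × (64.1/16114.8) = -2.27525…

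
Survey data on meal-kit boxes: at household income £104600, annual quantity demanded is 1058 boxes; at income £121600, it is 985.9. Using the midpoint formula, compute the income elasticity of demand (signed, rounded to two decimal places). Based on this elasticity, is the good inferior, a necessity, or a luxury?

-0.47; inferior

%ΔQ = (985.9 − 1058)/[( 1058 + 985.9)/2] = -72.1/1021.95 = -0.070551…
%ΔIncome = (121600 − 104600)/[( 104600 + 121600)/2] = 17000/113100 = 0.150309…
E_income = (-72.1/1021.95) / (17000/113100) = -0.4693…
E_income < 0 ⇒ inferior good.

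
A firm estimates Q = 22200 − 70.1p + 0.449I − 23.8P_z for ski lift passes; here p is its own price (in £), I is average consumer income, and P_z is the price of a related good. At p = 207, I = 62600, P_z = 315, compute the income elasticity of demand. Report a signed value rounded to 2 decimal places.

0.99

At the given values, Q = 22200 − 70.1(207) + 0.449(62600) − 23.8(315) = 28299.7.
∂Q/∂I = 0.449.
E = (0.449) × (62600/28299.7) = 0.9932…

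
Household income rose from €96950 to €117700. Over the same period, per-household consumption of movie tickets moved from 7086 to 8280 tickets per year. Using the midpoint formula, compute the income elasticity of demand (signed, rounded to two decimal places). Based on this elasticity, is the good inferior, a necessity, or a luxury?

%ΔQ = (8280 − 7086)/[( 7086 + 8280)/2] = 1194/7683 = 0.155408…
%ΔIncome = (117700 − 96950)/[( 96950 + 117700)/2] = 20750/107325 = 0.193337…
E_income = (1194/7683) / (20750/107325) = 0.8038…
0 < E_income < 1 ⇒ normal good, necessity.

0.80; necessity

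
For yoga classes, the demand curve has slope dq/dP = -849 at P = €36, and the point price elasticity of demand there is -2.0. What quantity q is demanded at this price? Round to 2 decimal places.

15282.00

Ed = (dq/dP)·(P/q) ⇒ q = (dq/dP)·P/Ed = (-849)·36/(-2.0) = 15282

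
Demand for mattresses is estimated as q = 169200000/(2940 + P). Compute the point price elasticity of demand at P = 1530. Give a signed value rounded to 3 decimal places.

dq/dP = −169200000/(2940 + P)² = -8.46809. At P = 1530, q = 37852.3.
Ed = (dq/dP)·(P/q) = (-8.46809) × (1530/37852.3) = -0.34228…

-0.342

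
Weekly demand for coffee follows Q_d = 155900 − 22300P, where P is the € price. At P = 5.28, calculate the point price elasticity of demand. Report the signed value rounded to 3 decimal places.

dQ_d/dP = −22300. At P = 5.28, Q_d = 155900 − 22300(5.28) = 38156.
Ed = (dQ_d/dP)·(P/Q_d) = −22300 × (5.28/38156) = -3.08585…

-3.086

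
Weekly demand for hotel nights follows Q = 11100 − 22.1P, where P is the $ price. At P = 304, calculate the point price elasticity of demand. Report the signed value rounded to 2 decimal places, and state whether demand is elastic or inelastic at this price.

-1.53; elastic

dQ/dP = −22.1. At P = 304, Q = 11100 − 22.1(304) = 4381.6.
Ed = (dQ/dP)·(P/Q) = −22.1 × (304/4381.6) = -1.5333…
|Ed| = 1.53 > 1, so demand is elastic.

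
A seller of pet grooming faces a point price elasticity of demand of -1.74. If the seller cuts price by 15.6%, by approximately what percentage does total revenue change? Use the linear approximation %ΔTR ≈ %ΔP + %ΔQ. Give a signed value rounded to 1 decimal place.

+11.5%

%ΔQ ≈ Ed × %ΔP = (-1.74) × (-15.6%) = +27.1440%
%ΔTR ≈ %ΔP + %ΔQ = (-15.6%) + (+27.1440%) = +11.5440%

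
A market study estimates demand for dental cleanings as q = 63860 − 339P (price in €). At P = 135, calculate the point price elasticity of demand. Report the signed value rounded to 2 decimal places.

dq/dP = −339. At P = 135, q = 63860 − 339(135) = 18095.
Ed = (dq/dP)·(P/q) = −339 × (135/18095) = -2.5291…

-2.53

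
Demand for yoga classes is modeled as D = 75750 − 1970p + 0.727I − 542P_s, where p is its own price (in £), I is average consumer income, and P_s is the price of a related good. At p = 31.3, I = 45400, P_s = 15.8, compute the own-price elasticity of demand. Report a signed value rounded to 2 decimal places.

-1.60

At the given values, D = 75750 − 1970(31.3) + 0.727(45400) − 542(15.8) = 38531.2.
∂D/∂p = −1970.
E = (-1970) × (31.3/38531.2) = -1.6002…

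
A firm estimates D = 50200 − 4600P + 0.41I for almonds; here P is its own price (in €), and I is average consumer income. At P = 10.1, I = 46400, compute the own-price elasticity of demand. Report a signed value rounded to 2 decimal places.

-2.04

At the given values, D = 50200 − 4600(10.1) + 0.41(46400) = 22764.
∂D/∂P = −4600.
E = (-4600) × (10.1/22764) = -2.0409…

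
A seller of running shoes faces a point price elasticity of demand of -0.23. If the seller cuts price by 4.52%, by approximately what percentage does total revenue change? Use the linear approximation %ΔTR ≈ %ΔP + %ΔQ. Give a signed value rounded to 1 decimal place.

%ΔQ ≈ Ed × %ΔP = (-0.23) × (-4.52%) = +1.0396%
%ΔTR ≈ %ΔP + %ΔQ = (-4.52%) + (+1.0396%) = -3.4804%

-3.5%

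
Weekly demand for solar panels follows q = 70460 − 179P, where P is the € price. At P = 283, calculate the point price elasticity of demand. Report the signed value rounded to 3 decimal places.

-2.558

dq/dP = −179. At P = 283, q = 70460 − 179(283) = 19803.
Ed = (dq/dP)·(P/q) = −179 × (283/19803) = -2.55804…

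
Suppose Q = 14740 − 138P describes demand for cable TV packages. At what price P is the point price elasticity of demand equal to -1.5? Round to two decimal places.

64.09

Ed = −138P/(14740 − 138P). Set this equal to -1.5:
138P = 1.5·(14740 − 138P) ⇒ 138P(1 + 1.5) = 1.5·14740
P = 1.5·14740 / (138·2.5) = 64.0869…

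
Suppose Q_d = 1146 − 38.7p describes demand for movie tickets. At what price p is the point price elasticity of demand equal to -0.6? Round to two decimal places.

11.10

Ed = −38.7p/(1146 − 38.7p). Set this equal to -0.6:
38.7p = 0.6·(1146 − 38.7p) ⇒ 38.7p(1 + 0.6) = 0.6·1146
p = 0.6·1146 / (38.7·1.6) = 11.1046…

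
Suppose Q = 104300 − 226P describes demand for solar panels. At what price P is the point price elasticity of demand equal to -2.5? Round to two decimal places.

329.65

Ed = −226P/(104300 − 226P). Set this equal to -2.5:
226P = 2.5·(104300 − 226P) ⇒ 226P(1 + 2.5) = 2.5·104300
P = 2.5·104300 / (226·3.5) = 329.6460…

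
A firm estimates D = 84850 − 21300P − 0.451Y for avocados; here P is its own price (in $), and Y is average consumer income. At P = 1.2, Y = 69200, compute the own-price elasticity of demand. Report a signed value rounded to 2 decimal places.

-0.91

At the given values, D = 84850 − 21300(1.2) − 0.451(69200) = 28080.8.
∂D/∂P = −21300.
E = (-21300) × (1.2/28080.8) = -0.9102…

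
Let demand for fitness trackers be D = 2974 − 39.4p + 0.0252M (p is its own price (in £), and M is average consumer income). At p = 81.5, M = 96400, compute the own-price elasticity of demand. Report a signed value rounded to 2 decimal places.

-1.46

At the given values, D = 2974 − 39.4(81.5) + 0.0252(96400) = 2192.18.
∂D/∂p = −39.4.
E = (-39.4) × (81.5/2192.18) = -1.4647…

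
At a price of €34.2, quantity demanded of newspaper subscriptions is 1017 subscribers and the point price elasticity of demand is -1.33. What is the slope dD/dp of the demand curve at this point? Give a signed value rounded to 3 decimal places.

Ed = (dD/dp)·(p/D) ⇒ dD/dp = Ed·D/p = (-1.33)·1017/34.2 = -39.55

-39.550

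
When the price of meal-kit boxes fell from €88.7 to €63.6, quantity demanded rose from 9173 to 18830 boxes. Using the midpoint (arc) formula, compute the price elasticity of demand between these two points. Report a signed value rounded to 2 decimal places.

%ΔQ = (18830 − 9173) / [(9173 + 18830)/2] = 9657/14001.5 = 0.689711…
%ΔP = (63.6 − 88.7) / [(88.7 + 63.6)/2] = -25.1/76.15 = -0.329612…
Arc Ed = %ΔQ / %ΔP = (9657/14001.5) / (-25.1/76.15) = -2.0924…

-2.09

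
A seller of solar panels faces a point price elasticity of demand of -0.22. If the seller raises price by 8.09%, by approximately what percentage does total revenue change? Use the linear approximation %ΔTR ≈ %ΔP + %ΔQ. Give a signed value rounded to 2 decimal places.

+6.31%

%ΔQ ≈ Ed × %ΔP = (-0.22) × (+8.09%) = -1.7798%
%ΔTR ≈ %ΔP + %ΔQ = (+8.09%) + (-1.7798%) = +6.3102%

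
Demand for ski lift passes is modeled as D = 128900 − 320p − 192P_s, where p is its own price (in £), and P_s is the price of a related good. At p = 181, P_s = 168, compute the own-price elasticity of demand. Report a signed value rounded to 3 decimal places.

-1.496

At the given values, D = 128900 − 320(181) − 192(168) = 38724.
∂D/∂p = −320.
E = (-320) × (181/38724) = -1.49571…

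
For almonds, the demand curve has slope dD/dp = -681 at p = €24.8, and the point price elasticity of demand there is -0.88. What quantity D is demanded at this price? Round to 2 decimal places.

Ed = (dD/dp)·(p/D) ⇒ D = (dD/dp)·p/Ed = (-681)·24.8/(-0.88) = 19191.8181…

19191.82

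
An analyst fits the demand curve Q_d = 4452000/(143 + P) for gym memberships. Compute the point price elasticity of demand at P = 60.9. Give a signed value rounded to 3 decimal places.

dQ_d/dP = −4452000/(143 + P)² = -107.083. At P = 60.9, Q_d = 21834.2.
Ed = (dQ_d/dP)·(P/Q_d) = (-107.083) × (60.9/21834.2) = -0.29867…

-0.299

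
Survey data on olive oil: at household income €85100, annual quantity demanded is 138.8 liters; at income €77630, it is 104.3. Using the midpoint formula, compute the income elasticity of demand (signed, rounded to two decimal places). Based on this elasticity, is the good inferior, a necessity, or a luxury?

3.09; luxury

%ΔQ = (104.3 − 138.8)/[( 138.8 + 104.3)/2] = -34.5/121.55 = -0.283833…
%ΔIncome = (77630 − 85100)/[( 85100 + 77630)/2] = -7470/81365 = -0.091808…
E_income = (-34.5/121.55) / (-7470/81365) = 3.0915…
E_income > 1 ⇒ normal good, luxury.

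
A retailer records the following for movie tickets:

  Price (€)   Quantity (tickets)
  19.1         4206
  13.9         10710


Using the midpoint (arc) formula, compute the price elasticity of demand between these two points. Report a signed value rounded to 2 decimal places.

-2.77

%ΔQ = (10710 − 4206) / [(4206 + 10710)/2] = 6504/7458 = 0.872083…
%ΔP = (13.9 − 19.1) / [(19.1 + 13.9)/2] = -5.2/16.5 = -0.315151…
Arc Ed = %ΔQ / %ΔP = (6504/7458) / (-5.2/16.5) = -2.7671…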